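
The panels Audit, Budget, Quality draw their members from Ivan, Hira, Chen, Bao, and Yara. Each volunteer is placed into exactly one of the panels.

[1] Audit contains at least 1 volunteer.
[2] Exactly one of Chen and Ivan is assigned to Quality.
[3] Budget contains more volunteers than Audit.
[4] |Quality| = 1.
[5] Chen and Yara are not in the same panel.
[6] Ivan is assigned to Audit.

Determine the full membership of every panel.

Audit = {Ivan}; Budget = {Bao, Hira, Yara}; Quality = {Chen}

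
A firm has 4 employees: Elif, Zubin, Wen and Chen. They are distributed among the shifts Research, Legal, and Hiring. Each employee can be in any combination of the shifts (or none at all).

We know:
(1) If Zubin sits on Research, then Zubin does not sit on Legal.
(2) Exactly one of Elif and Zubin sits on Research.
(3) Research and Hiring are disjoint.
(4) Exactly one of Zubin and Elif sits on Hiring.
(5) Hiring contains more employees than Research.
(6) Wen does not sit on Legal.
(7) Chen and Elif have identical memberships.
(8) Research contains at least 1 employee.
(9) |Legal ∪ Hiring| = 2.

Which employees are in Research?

Research = {Zubin}

From (6): Wen ∉ Legal.
Suppose Elif ∈ Research: no assignment then satisfies all the clues, so Elif ∉ Research.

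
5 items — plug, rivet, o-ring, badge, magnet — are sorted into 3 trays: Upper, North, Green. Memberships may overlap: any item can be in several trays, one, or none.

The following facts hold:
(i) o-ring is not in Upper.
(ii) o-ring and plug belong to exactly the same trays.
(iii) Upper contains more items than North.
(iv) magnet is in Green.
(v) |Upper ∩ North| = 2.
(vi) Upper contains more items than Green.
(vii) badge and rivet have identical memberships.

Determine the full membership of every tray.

Upper = {badge, magnet, rivet}; North = {badge, rivet}; Green = {magnet}

From (i): o-ring ∉ Upper.
From (iv): magnet ∈ Green.
(ii): plug matches o-ring: plug ∉ Upper.
Suppose plug ∈ North: no assignment then satisfies all the clues, so plug ∉ North.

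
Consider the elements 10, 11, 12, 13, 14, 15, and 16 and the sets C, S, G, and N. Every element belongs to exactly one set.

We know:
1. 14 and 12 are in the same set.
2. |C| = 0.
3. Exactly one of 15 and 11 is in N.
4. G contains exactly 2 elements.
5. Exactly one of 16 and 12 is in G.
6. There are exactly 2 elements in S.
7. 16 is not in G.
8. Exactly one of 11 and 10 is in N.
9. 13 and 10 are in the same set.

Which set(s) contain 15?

15: N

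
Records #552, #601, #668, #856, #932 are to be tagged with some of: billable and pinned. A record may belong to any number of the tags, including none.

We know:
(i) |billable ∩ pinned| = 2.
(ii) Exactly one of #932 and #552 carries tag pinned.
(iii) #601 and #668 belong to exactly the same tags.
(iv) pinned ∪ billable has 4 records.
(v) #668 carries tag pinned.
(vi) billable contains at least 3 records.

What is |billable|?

From (v): #668 ∈ pinned.
(iii): #601 matches #668: #601 ∈ pinned.
Suppose #601 ∉ billable: no assignment then satisfies all the clues, so #601 ∈ billable.

3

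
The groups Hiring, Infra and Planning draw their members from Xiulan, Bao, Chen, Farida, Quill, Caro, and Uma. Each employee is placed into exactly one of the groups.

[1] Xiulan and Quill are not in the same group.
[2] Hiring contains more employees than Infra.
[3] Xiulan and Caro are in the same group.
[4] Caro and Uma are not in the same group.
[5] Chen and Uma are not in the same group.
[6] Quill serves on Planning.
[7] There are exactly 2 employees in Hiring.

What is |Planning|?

4

From (6): Quill ∈ Planning.
(1): Xiulan ∉ Planning.
(3): Caro matches Xiulan: Caro ∉ Planning.
Suppose Xiulan ∉ Hiring: no assignment then satisfies all the clues, so Xiulan ∈ Hiring.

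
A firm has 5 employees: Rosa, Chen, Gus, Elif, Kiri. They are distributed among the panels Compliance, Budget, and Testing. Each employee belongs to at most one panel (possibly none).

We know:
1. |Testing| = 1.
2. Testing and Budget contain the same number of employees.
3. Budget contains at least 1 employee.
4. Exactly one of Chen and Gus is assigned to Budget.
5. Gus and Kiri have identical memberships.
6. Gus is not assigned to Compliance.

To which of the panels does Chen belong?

Chen: Budget

From (6): Gus ∉ Compliance.
(5): Kiri matches Gus: Kiri ∉ Compliance.
Suppose Chen ∈ Compliance: no assignment then satisfies all the clues, so Chen ∉ Compliance.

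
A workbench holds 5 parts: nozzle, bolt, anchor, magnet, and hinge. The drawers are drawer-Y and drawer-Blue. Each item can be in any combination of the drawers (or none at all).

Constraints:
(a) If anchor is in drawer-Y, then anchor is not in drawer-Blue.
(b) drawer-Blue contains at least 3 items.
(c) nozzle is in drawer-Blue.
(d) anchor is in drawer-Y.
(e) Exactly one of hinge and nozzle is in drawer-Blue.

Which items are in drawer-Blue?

From (c): nozzle ∈ drawer-Blue.
From (d): anchor ∈ drawer-Y.
(a): anchor ∉ drawer-Blue.
(e) (exactly one): hinge ∉ drawer-Blue.
(b): only 3 candidates remain for drawer-Blue, so all are in.

drawer-Blue = {bolt, magnet, nozzle}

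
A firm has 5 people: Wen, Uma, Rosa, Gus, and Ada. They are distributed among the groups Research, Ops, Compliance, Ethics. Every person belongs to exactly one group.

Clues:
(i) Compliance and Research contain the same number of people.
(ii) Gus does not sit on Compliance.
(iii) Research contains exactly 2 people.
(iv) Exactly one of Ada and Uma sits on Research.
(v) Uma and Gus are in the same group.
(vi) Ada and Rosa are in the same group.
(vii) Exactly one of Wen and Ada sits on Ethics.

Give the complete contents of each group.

Research = {Gus, Uma}; Ops = {}; Compliance = {Ada, Rosa}; Ethics = {Wen}

From (ii): Gus ∉ Compliance.
(v): Uma matches Gus: Uma ∉ Compliance.
Suppose Wen ∈ Research: no assignment then satisfies all the clues, so Wen ∉ Research.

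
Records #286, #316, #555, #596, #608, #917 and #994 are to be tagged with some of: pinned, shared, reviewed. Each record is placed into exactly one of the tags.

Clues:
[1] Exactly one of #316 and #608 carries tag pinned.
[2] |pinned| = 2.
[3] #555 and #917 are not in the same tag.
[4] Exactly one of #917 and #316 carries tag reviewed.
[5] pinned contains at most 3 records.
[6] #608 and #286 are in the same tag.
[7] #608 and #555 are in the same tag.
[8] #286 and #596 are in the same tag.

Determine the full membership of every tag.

pinned = {#316, #994}; shared = {#286, #555, #596, #608}; reviewed = {#917}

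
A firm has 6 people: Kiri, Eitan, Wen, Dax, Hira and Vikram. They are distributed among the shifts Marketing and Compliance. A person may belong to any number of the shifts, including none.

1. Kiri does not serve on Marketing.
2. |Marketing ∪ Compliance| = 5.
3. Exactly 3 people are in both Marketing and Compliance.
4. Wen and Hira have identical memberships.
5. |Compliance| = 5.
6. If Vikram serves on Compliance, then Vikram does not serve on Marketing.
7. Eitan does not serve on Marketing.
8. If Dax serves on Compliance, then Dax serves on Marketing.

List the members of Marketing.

Marketing = {Dax, Hira, Wen}

From (1): Kiri ∉ Marketing.
From (7): Eitan ∉ Marketing.
Suppose Wen ∉ Marketing: no assignment then satisfies all the clues, so Wen ∈ Marketing.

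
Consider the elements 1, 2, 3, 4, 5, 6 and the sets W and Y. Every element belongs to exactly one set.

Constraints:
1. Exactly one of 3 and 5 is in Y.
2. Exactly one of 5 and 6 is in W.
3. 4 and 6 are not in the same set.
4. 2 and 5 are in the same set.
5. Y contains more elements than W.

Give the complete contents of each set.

W = {3, 6}; Y = {1, 2, 4, 5}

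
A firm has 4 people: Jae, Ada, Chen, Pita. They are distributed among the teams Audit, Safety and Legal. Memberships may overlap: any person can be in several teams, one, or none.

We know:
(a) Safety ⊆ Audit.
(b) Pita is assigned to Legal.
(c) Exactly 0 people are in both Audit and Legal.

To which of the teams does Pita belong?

Pita: Legal

From (b): Pita ∈ Legal.
Suppose Pita ∈ Audit: no assignment then satisfies all the clues, so Pita ∉ Audit.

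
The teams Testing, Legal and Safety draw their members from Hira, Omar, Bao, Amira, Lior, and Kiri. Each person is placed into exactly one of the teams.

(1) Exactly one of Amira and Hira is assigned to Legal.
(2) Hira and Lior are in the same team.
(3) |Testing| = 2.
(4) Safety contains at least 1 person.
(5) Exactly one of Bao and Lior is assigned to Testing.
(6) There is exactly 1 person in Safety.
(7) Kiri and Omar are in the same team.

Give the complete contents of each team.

Testing = {Hira, Lior}; Legal = {Amira, Kiri, Omar}; Safety = {Bao}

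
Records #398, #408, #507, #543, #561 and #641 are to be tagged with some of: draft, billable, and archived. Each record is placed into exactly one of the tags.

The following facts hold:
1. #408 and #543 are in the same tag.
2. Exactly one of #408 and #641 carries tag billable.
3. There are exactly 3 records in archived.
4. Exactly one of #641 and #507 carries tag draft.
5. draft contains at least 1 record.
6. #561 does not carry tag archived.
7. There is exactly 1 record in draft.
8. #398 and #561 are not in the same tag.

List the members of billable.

billable = {#561, #641}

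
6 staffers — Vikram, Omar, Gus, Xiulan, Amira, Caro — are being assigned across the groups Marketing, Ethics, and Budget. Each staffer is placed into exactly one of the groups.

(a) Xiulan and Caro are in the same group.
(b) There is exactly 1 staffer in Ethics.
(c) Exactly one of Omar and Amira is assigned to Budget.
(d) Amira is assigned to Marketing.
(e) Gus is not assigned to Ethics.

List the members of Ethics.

Ethics = {Vikram}

From (d): Amira ∈ Marketing.
From (e): Gus ∉ Ethics.
(c) (exactly one): Omar ∈ Budget.
Suppose Vikram ∉ Ethics: no assignment then satisfies all the clues, so Vikram ∈ Ethics.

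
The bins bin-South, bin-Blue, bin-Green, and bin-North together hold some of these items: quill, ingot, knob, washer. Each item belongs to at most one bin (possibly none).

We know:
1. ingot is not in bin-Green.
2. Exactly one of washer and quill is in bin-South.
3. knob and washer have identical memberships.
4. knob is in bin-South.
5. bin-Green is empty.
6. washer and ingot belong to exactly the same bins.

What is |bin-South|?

From (1): ingot ∉ bin-Green.
From (4): knob ∈ bin-South.
(3): washer matches knob: washer ∈ bin-South.
(5): bin-Green already has 0, so the rest are out.
(6): ingot matches washer: ingot ∈ bin-South.
(2) (exactly one): quill ∉ bin-South.

3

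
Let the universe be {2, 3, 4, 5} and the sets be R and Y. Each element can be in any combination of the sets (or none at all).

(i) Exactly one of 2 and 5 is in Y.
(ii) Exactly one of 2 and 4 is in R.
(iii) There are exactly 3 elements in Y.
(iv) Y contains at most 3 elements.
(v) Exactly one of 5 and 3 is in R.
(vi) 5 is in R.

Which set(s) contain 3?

3: Y

From (vi): 5 ∈ R.
(v) (exactly one): 3 ∉ R.
Suppose 3 ∉ Y: no assignment then satisfies all the clues, so 3 ∈ Y.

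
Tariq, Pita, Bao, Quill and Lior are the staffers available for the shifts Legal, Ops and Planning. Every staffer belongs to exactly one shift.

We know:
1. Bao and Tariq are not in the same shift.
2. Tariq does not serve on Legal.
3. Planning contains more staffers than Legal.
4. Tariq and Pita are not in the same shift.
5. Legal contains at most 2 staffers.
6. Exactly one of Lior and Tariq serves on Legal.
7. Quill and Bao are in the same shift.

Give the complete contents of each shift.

Legal = {Lior}; Ops = {Tariq}; Planning = {Bao, Pita, Quill}

From (2): Tariq ∉ Legal.
(6) (exactly one): Lior ∈ Legal.
Suppose Tariq ∉ Ops: no assignment then satisfies all the clues, so Tariq ∈ Ops.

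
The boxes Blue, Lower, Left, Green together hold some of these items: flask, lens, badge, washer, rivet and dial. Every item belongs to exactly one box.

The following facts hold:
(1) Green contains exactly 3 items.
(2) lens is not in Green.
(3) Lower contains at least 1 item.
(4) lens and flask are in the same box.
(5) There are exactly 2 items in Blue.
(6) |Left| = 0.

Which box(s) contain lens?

From (2): lens ∉ Green.
(4): flask matches lens: flask ∉ Green.
(6): Left already has 0, so the rest are out.
Suppose lens ∉ Blue: no assignment then satisfies all the clues, so lens ∈ Blue.

lens: Blue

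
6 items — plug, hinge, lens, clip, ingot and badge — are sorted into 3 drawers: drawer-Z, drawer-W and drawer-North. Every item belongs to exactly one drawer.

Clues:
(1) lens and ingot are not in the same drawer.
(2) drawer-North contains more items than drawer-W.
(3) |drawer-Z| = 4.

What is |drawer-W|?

0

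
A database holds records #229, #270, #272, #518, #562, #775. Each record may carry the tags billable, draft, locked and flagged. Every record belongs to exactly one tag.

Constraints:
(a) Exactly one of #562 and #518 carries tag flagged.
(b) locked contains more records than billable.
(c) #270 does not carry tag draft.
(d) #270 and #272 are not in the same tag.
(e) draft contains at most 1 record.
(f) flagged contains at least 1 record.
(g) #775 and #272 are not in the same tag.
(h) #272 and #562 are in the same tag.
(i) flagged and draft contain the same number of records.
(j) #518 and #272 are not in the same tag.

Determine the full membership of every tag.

billable = {#270}; draft = {#775}; locked = {#229, #272, #562}; flagged = {#518}

From (c): #270 ∉ draft.
Suppose #229 ∈ billable: no assignment then satisfies all the clues, so #229 ∉ billable.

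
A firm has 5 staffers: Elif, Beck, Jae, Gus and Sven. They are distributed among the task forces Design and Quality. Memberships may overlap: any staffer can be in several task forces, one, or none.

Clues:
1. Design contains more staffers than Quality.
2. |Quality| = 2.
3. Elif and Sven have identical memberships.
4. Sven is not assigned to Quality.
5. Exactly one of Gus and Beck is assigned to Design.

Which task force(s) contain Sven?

Sven: Design

From (4): Sven ∉ Quality.
(3): Elif matches Sven: Elif ∉ Quality.
Suppose Sven ∉ Design: no assignment then satisfies all the clues, so Sven ∈ Design.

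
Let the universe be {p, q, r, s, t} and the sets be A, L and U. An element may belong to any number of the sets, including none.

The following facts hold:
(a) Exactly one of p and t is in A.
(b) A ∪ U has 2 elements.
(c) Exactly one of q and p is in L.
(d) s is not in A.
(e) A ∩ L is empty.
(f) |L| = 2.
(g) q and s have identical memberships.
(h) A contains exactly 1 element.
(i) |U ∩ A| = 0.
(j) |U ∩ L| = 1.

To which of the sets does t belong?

t: A

From (d): s ∉ A.
(g): q matches s: q ∉ A.
Suppose t ∉ A: no assignment then satisfies all the clues, so t ∈ A.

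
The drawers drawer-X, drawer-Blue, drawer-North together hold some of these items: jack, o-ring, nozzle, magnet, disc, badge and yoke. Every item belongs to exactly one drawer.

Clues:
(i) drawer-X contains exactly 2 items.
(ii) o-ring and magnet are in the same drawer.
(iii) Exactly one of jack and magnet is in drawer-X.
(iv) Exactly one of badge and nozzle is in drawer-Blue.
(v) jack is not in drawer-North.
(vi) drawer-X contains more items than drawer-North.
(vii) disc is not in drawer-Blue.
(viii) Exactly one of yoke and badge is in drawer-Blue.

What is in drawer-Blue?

drawer-Blue = {magnet, nozzle, o-ring, yoke}

From (v): jack ∉ drawer-North.
From (vii): disc ∉ drawer-Blue.
Suppose jack ∈ drawer-Blue: no assignment then satisfies all the clues, so jack ∉ drawer-Blue.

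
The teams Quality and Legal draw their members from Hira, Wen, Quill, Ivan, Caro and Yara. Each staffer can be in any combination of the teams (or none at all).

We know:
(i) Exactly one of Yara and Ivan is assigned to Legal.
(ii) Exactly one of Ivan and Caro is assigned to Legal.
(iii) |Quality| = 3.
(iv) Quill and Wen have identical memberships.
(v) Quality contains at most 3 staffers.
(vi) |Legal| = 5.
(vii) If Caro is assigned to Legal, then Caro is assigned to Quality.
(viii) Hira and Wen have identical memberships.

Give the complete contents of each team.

Quality = {Caro, Ivan, Yara}; Legal = {Caro, Hira, Quill, Wen, Yara}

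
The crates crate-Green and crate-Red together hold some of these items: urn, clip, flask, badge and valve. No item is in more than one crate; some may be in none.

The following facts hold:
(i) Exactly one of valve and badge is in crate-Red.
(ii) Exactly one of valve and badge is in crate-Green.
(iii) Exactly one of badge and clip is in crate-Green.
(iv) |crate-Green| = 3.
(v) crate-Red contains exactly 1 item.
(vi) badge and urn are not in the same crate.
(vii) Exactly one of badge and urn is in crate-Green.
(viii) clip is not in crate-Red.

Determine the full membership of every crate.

From (viii): clip ∉ crate-Red.
Suppose urn ∉ crate-Green: no assignment then satisfies all the clues, so urn ∈ crate-Green.

crate-Green = {clip, urn, valve}; crate-Red = {badge}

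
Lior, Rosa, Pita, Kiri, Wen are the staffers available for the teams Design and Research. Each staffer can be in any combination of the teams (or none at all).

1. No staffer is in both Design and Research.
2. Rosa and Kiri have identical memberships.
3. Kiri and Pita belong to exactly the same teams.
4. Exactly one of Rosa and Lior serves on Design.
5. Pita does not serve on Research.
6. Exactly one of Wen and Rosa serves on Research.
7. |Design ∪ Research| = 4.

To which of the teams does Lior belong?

Lior: none

From (5): Pita ∉ Research.
(3): Kiri matches Pita: Kiri ∉ Research.
(2): Rosa matches Kiri: Rosa ∉ Research.
(6) (exactly one): Wen ∈ Research.
(1) (disjoint): Wen ∉ Design.
Suppose Lior ∈ Design: no assignment then satisfies all the clues, so Lior ∉ Design.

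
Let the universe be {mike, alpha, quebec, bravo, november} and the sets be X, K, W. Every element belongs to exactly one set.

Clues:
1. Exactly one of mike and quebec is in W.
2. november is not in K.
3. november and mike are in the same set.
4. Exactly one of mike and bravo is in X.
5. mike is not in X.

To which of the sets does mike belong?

mike: W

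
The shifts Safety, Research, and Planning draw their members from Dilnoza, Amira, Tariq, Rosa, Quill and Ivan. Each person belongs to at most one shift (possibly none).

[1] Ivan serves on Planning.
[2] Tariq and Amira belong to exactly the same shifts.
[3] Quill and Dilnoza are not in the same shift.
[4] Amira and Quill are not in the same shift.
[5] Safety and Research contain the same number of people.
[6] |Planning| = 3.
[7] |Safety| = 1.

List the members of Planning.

Planning = {Amira, Ivan, Tariq}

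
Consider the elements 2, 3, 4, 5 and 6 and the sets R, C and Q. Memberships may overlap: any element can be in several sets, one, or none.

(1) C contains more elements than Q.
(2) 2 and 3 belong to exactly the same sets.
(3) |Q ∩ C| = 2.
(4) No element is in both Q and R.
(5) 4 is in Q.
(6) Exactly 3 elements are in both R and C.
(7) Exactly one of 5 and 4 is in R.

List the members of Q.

Q = {4, 6}

From (5): 4 ∈ Q.
(4) (disjoint): 4 ∉ R.
(7) (exactly one): 5 ∈ R.
(4) (disjoint): 5 ∉ Q.
Suppose 2 ∈ Q: no assignment then satisfies all the clues, so 2 ∉ Q.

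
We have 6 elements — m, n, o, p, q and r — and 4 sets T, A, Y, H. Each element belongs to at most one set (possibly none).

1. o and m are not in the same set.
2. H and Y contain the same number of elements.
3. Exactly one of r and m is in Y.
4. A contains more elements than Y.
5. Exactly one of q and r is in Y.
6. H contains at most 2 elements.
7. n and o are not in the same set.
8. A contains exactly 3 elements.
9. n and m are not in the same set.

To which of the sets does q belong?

q: A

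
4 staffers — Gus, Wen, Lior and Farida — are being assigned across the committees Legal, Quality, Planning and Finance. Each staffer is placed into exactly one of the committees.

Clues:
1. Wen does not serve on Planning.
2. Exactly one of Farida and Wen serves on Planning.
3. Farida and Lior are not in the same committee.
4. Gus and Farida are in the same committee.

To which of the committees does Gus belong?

From (1): Wen ∉ Planning.
(2) (exactly one): Farida ∈ Planning.
(3): Lior ∉ Planning.
(4): Gus matches Farida: Gus ∉ Legal.
(4): Gus matches Farida: Gus ∉ Quality.
(4): Gus matches Farida: Gus ∈ Planning.

Gus: Planning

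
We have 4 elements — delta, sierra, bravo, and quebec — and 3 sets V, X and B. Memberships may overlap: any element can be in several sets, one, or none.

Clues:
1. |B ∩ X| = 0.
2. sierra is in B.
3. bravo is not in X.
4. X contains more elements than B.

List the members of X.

From (2): sierra ∈ B.
From (3): bravo ∉ X.
Suppose delta ∉ X: no assignment then satisfies all the clues, so delta ∈ X.

X = {delta, quebec}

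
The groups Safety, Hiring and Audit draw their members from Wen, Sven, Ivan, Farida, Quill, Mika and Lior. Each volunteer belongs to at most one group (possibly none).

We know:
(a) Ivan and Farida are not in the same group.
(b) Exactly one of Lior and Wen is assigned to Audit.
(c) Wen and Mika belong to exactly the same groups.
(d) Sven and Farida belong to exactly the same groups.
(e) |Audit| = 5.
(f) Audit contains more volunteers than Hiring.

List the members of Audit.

Audit = {Farida, Mika, Quill, Sven, Wen}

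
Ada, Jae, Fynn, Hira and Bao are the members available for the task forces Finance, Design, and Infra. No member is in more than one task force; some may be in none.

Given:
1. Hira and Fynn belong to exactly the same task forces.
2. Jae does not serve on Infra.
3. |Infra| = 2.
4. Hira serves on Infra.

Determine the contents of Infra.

From (2): Jae ∉ Infra.
From (4): Hira ∈ Infra.
(1): Fynn matches Hira: Fynn ∉ Finance.
(1): Fynn matches Hira: Fynn ∉ Design.
(1): Fynn matches Hira: Fynn ∈ Infra.
(3): Infra already has 2, so the rest are out.

Infra = {Fynn, Hira}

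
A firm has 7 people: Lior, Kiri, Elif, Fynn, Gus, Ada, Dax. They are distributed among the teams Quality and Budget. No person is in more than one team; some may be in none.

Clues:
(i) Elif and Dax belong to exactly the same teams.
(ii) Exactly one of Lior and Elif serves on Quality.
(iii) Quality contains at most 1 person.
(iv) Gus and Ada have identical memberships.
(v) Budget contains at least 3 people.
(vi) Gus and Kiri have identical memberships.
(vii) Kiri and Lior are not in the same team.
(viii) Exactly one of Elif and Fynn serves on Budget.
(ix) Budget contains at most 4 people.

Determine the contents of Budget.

Budget = {Ada, Fynn, Gus, Kiri}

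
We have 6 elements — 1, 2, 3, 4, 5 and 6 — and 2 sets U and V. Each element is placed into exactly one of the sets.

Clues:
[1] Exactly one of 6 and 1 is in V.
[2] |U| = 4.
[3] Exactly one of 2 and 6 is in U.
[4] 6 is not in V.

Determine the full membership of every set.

U = {3, 4, 5, 6}; V = {1, 2}

From (4): 6 ∉ V.
(1) (exactly one): 1 ∈ V.
Only one set left: 6 ∈ U.
(3) (exactly one): 2 ∉ U.
Only one set left: 2 ∈ V.
(2): only 4 candidates remain for U, so all are in.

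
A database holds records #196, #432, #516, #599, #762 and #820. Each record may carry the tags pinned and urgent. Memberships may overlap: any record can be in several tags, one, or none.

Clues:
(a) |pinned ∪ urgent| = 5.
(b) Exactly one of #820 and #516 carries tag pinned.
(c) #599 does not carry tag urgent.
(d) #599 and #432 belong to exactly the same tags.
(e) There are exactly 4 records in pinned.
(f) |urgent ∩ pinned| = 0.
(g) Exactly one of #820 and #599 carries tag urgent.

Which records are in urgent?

From (c): #599 ∉ urgent.
(d): #432 matches #599: #432 ∉ urgent.
(g) (exactly one): #820 ∈ urgent.
Suppose #196 ∈ urgent: no assignment then satisfies all the clues, so #196 ∉ urgent.

urgent = {#820}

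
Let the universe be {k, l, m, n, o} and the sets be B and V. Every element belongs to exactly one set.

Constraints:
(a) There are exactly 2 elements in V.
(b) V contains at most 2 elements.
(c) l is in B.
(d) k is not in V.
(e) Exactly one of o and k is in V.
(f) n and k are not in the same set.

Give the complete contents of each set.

From (c): l ∈ B.
From (d): k ∉ V.
(e) (exactly one): o ∈ V.
Only one set left: k ∈ B.
(f): n ∉ B.
Only one set left: n ∈ V.
(a): V already has 2, so the rest are out.
Only one set left: m ∈ B.

B = {k, l, m}; V = {n, o}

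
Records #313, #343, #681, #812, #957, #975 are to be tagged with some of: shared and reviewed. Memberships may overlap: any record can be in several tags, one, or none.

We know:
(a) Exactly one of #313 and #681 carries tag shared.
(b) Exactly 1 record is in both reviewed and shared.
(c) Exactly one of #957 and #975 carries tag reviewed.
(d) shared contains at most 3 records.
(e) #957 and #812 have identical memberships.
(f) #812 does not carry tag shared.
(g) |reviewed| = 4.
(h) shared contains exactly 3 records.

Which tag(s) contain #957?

From (f): #812 ∉ shared.
(e): #957 matches #812: #957 ∉ shared.
Suppose #957 ∉ reviewed: no assignment then satisfies all the clues, so #957 ∈ reviewed.

#957: reviewed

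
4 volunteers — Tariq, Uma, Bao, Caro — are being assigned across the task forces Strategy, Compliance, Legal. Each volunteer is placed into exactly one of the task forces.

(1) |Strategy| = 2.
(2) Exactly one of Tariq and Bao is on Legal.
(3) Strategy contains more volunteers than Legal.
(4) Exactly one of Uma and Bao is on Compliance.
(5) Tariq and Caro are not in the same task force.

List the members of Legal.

Legal = {Tariq}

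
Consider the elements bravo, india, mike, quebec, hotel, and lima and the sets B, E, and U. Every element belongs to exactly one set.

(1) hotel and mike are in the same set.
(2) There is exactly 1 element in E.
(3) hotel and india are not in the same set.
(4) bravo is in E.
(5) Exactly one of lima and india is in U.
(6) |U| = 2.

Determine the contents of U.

U = {india, quebec}

From (4): bravo ∈ E.
(2): E already has 1, so the rest are out.
Suppose india ∉ U: no assignment then satisfies all the clues, so india ∈ U.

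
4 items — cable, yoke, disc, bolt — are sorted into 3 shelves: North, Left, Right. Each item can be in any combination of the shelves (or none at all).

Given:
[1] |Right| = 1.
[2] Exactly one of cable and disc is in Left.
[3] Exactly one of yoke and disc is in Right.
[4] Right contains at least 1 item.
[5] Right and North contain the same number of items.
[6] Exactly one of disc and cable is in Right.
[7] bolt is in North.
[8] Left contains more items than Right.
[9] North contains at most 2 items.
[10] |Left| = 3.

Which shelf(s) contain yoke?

yoke: Left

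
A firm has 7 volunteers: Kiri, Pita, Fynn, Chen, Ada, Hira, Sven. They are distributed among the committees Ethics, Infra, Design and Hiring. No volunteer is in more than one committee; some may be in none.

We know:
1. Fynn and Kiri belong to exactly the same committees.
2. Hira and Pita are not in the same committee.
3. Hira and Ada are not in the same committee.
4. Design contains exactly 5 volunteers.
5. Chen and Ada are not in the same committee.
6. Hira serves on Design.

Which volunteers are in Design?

From (6): Hira ∈ Design.
(2): Pita ∉ Design.
(3): Ada ∉ Design.
(4): only 5 candidates remain for Design, so all are in.

Design = {Chen, Fynn, Hira, Kiri, Sven}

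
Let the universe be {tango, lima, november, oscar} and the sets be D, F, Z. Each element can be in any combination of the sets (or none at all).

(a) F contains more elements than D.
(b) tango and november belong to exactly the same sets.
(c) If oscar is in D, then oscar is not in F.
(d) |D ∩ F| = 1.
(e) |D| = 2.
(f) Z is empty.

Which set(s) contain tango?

(f): Z already has 0, so the rest are out.
Suppose tango ∈ D: no assignment then satisfies all the clues, so tango ∉ D.

tango: F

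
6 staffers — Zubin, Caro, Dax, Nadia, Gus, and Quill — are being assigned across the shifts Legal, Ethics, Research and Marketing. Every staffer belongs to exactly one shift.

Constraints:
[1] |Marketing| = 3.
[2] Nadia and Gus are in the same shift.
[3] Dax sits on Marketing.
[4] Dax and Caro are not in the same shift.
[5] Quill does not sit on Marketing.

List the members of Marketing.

Marketing = {Dax, Gus, Nadia}

From (3): Dax ∈ Marketing.
From (5): Quill ∉ Marketing.
(4): Caro ∉ Marketing.
Suppose Zubin ∈ Marketing: no assignment then satisfies all the clues, so Zubin ∉ Marketing.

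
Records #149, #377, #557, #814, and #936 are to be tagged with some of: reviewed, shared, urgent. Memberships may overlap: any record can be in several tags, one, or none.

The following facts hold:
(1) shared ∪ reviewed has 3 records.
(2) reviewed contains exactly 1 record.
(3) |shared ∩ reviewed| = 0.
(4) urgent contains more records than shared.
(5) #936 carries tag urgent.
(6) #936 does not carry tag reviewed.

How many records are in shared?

2

From (5): #936 ∈ urgent.
From (6): #936 ∉ reviewed.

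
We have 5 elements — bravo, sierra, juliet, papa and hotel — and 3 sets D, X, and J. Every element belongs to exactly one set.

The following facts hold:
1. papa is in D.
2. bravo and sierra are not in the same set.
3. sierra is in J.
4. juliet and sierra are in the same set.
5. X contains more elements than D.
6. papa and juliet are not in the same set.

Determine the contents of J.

J = {juliet, sierra}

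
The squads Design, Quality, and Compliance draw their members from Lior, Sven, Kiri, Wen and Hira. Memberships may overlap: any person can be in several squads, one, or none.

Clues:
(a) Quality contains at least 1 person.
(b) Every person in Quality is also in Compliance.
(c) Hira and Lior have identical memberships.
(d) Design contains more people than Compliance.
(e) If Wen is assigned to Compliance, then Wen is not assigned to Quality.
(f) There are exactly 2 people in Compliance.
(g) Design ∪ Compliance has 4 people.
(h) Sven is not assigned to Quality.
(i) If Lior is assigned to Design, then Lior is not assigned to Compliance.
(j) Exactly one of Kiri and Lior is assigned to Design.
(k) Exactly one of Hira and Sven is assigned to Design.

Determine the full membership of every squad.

From (h): Sven ∉ Quality.
Suppose Lior ∉ Design: no assignment then satisfies all the clues, so Lior ∈ Design.

Design = {Hira, Lior, Wen}; Quality = {Kiri}; Compliance = {Kiri, Wen}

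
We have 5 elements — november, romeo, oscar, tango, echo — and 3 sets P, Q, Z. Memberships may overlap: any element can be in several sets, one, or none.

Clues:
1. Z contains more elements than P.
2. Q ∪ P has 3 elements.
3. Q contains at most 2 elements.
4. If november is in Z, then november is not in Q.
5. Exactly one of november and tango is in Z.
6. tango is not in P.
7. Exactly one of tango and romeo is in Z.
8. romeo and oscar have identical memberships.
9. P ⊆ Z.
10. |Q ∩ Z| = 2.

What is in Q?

Q = {oscar, romeo}

From (6): tango ∉ P.
Suppose november ∈ Q: no assignment then satisfies all the clues, so november ∉ Q.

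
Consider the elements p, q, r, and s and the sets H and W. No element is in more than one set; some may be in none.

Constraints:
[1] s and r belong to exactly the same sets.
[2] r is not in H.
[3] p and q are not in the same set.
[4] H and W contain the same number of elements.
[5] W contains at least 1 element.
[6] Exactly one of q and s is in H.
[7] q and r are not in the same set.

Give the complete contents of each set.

H = {q}; W = {p}

From (2): r ∉ H.
(1): s matches r: s ∉ H.
(6) (exactly one): q ∈ H.
(3): p ∉ H.
Suppose p ∉ W: no assignment then satisfies all the clues, so p ∈ W.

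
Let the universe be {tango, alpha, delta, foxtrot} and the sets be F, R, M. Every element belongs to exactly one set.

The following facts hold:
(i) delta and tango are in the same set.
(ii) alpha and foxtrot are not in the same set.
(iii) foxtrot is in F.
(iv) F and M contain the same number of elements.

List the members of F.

F = {foxtrot}

From (iii): foxtrot ∈ F.
(ii): alpha ∉ F.
Suppose tango ∈ F: no assignment then satisfies all the clues, so tango ∉ F.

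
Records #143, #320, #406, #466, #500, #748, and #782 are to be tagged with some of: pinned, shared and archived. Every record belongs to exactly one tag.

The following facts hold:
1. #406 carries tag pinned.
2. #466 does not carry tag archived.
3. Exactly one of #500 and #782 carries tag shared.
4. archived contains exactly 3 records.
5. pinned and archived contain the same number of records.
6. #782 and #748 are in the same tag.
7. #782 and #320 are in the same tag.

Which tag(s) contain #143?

From (1): #406 ∈ pinned.
From (2): #466 ∉ archived.
Suppose #143 ∉ pinned: no assignment then satisfies all the clues, so #143 ∈ pinned.

#143: pinned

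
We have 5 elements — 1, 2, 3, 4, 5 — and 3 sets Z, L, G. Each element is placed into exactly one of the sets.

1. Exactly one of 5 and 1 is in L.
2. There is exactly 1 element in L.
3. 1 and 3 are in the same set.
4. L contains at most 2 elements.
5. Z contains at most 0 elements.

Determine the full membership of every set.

Z = {}; L = {5}; G = {1, 2, 3, 4}

(5): Z already has 0, so the rest are out.
Suppose 1 ∈ L: no assignment then satisfies all the clues, so 1 ∉ L.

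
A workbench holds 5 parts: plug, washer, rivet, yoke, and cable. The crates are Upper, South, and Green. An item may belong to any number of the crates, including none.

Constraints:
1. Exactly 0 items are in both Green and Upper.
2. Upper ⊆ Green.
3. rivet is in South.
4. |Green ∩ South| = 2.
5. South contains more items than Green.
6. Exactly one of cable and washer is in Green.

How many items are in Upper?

0

From (3): rivet ∈ South.
Suppose plug ∈ Upper: no assignment then satisfies all the clues, so plug ∉ Upper.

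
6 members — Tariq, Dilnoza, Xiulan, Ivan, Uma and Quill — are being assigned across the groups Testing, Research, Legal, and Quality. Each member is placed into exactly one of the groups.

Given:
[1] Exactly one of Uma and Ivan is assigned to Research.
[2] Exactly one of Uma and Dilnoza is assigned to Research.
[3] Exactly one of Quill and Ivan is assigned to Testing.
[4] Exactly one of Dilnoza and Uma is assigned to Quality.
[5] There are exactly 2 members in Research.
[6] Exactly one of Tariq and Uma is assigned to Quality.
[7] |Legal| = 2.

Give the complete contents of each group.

Testing = {Quill}; Research = {Dilnoza, Ivan}; Legal = {Tariq, Xiulan}; Quality = {Uma}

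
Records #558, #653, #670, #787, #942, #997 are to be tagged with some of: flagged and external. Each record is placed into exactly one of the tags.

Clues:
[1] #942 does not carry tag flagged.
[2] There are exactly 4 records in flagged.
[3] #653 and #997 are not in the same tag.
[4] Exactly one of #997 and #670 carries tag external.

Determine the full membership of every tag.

From (1): #942 ∉ flagged.
Only one tag left: #942 ∈ external.
Suppose #558 ∉ flagged: no assignment then satisfies all the clues, so #558 ∈ flagged.

flagged = {#558, #653, #670, #787}; external = {#942, #997}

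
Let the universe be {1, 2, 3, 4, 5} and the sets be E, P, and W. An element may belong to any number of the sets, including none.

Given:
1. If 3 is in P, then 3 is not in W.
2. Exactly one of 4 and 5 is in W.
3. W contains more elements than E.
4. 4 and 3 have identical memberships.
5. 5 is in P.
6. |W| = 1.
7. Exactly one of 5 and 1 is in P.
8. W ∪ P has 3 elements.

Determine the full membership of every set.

E = {}; P = {3, 4, 5}; W = {5}

From (5): 5 ∈ P.
(7) (exactly one): 1 ∉ P.
Suppose 1 ∈ E: no assignment then satisfies all the clues, so 1 ∉ E.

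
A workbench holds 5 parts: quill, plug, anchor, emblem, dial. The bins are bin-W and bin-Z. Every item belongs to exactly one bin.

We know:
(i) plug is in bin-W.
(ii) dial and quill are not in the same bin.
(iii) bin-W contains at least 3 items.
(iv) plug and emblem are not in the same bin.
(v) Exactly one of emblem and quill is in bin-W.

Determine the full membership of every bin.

From (i): plug ∈ bin-W.
(iv): emblem ∉ bin-W.
(v) (exactly one): quill ∈ bin-W.
Only one bin left: emblem ∈ bin-Z.
(ii): dial ∉ bin-W.
(iii): only 3 candidates remain for bin-W, so all are in.
Only one bin left: dial ∈ bin-Z.

bin-W = {anchor, plug, quill}; bin-Z = {dial, emblem}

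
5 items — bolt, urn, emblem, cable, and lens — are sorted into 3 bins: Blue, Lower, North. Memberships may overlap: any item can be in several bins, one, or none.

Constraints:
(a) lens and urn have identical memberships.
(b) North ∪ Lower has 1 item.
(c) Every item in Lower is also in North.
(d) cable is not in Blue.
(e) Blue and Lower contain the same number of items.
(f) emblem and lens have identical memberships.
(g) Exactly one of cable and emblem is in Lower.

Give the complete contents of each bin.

Blue = {bolt}; Lower = {cable}; North = {cable}

From (d): cable ∉ Blue.
Suppose bolt ∉ Blue: no assignment then satisfies all the clues, so bolt ∈ Blue.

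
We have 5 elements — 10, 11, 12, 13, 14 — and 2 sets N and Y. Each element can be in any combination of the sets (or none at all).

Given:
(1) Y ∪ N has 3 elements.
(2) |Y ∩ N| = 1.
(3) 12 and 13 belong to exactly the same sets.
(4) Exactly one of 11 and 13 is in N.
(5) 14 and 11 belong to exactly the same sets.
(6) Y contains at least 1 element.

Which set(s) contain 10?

10: N, Y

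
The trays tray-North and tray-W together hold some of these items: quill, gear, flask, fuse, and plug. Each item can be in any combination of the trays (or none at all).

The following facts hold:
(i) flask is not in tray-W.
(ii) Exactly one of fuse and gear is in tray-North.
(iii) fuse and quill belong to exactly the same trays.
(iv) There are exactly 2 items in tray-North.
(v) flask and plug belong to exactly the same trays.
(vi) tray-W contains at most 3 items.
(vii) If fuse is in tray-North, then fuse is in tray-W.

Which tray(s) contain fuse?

fuse: tray-North, tray-W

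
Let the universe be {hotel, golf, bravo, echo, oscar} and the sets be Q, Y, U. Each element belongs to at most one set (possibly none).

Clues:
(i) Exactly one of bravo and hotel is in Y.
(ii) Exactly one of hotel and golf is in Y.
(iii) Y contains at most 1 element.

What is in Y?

Y = {hotel}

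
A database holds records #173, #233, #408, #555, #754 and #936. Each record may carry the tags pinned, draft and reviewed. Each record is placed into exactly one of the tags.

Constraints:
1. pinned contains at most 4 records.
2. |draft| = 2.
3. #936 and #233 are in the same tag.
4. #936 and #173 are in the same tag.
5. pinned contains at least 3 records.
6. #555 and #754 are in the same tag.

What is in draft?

draft = {#555, #754}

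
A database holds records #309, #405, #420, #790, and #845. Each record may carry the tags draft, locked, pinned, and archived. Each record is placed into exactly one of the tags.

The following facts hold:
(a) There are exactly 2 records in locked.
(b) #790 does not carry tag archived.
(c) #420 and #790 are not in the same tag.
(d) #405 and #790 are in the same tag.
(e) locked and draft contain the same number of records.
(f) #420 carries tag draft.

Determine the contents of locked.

locked = {#405, #790}

From (b): #790 ∉ archived.
From (f): #420 ∈ draft.
(c): #790 ∉ draft.
(d): #405 matches #790: #405 ∉ draft.
(d): #405 matches #790: #405 ∉ archived.
Suppose #309 ∈ locked: no assignment then satisfies all the clues, so #309 ∉ locked.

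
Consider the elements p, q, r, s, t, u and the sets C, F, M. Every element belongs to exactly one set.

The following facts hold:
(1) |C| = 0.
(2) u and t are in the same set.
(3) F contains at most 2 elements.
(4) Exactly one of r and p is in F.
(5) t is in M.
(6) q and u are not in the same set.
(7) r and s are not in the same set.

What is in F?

From (5): t ∈ M.
(1): C already has 0, so the rest are out.
(2): u matches t: u ∉ F.
(2): u matches t: u ∈ M.
(6): q ∉ M.
Only one set left: q ∈ F.
Suppose p ∈ F: no assignment then satisfies all the clues, so p ∉ F.

F = {q, r}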